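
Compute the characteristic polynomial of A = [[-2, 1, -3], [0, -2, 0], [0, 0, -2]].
χ_A(x) = (x + 2)^3

xI - A = [[x + 2, -1, 3], [0, x + 2, 0], [0, 0, x + 2]].

Expanding det(xI - A) along the first row:
det(xI - A) = + (x + 2)·det([[x + 2, 0], [0, x + 2]]) - (-1)·det([[0, 0], [0, x + 2]]) + (3)·det([[0, x + 2], [0, 0]]).

Evaluating gives χ_A(x) = x^3 + 6x^2 + 12x + 8 = (x + 2)^3.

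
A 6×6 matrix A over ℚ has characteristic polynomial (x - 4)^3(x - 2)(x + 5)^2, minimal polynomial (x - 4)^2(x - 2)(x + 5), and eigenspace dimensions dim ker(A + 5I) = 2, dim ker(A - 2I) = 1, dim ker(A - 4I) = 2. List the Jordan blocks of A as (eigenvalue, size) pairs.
λ = -5: algebraic multiplicity 2 (exponent in χ_A), largest block size 1 (exponent in m_A), 2 blocks (geometric multiplicity). These force block sizes [1, 1].
λ = 2: algebraic multiplicity 1 (exponent in χ_A), largest block size 1 (exponent in m_A), 1 block (geometric multiplicity). This forces block sizes [1].
λ = 4: algebraic multiplicity 3 (exponent in χ_A), largest block size 2 (exponent in m_A), 2 blocks (geometric multiplicity). These force block sizes [2, 1].

Jordan blocks: (-5, 1), (-5, 1), (2, 1), (4, 2), (4, 1)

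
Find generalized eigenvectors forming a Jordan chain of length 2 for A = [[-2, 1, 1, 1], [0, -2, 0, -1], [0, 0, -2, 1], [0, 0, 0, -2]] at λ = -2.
v_1 = [[0, 2, -1, 0]]^T, v_2 = [[1, 0, 0, 0]]^T

We seek v_1 ∈ ker((A + 2I)^2) \ ker(A + 2I), then set v_{i+1} = (A + 2I) v_i.

One such chain is v_1 = [[0, 2, -1, 0]]^T, v_2 = [[1, 0, 0, 0]]^T. Check: (A + 2I) v_2 = [[0, 0, 0, 0]]^T = 0.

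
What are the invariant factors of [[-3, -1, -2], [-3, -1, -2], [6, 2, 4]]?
x, x^2

The Jordan structure of A has elementary divisors x^2, x. Arranging the block sizes at each eigenvalue in decreasing order and taking row products gives the invariant factors.

Invariant factors (smallest first, each dividing the next): x, x^2.

Check: the last factor x^2 is the minimal polynomial, and the product x^3 is the characteristic polynomial.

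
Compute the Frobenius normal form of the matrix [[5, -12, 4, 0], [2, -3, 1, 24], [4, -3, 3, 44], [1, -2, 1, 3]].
R = [[0, 0, 0, -90], [1, 0, 0, 48], [0, 1, 0, -21], [0, 0, 1, 8]]

The invariant factors of A (the non-unit diagonal entries of the Smith normal form of xI - A over ℚ[x]) are (x - 5)(x - 3)(x^2 + 6), each dividing the next. The characteristic polynomial is their product, (x - 5)(x - 3)(x^2 + 6).

The rational canonical form is the block-diagonal matrix of companion matrices C(f_i):
R = [[0, 0, 0, -90], [1, 0, 0, 48], [0, 1, 0, -21], [0, 0, 1, 8]].

Note the characteristic polynomial does not split into linear factors over ℚ, so A has no Jordan form over ℚ; the rational canonical form exists over any field.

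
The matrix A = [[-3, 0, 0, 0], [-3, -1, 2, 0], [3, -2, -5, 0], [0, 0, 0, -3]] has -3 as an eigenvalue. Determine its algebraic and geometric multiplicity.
algebraic multiplicity 4, geometric multiplicity 3

The characteristic polynomial is (x + 3)^4, so the factor x + 3 appears with exponent 4: the algebraic multiplicity is 4.

rank(A + 3I) = 1, so the eigenspace has dimension 4 - 1 = 3: the geometric multiplicity is 3.

Since 3 < 4, A is not diagonalizable.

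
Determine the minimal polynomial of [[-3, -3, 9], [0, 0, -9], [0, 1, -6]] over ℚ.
The characteristic polynomial factors as (x + 3)^3. The minimal polynomial is ∏(x - λ)^{k_λ} where k_λ is the size of the largest Jordan block at λ.

For λ = -3: rank(A + 3I) = 1, and the largest Jordan block has size 2 (the smallest k with rank((A + 3I)^k) = rank((A + 3I)^(k+1))).

So m_A(x) = (x + 3)^2.

m_A(x) = (x + 3)^2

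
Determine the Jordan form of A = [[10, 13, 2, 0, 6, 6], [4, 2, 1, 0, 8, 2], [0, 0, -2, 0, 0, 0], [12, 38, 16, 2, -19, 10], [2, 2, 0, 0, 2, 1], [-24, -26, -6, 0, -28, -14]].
J = [[-2, 1, 0, 0, 0, 0], [0, -2, 1, 0, 0, 0], [0, 0, -2, 0, 0, 0], [0, 0, 0, 2, 1, 0], [0, 0, 0, 0, 2, 1], [0, 0, 0, 0, 0, 2]]

The characteristic polynomial is det(xI - A) = (x - 2)^3(x + 2)^3, so the eigenvalues are -2 (algebraic multiplicity 3), 2 (algebraic multiplicity 3).

For λ = -2: rank(A + 2I) = 5, rank((A + 2I)^2) = 4, rank((A + 2I)^3) = 3. The eigenspace has dimension 6 - 5 = 1, so there is 1 Jordan block; the rank sequence gives block sizes [3].

For λ = 2: rank(A - 2I) = 5, rank((A - 2I)^2) = 4, rank((A - 2I)^3) = 3. The eigenspace has dimension 6 - 5 = 1, so there is 1 Jordan block; the rank sequence gives block sizes [3].

Assembling the blocks gives the Jordan form J above.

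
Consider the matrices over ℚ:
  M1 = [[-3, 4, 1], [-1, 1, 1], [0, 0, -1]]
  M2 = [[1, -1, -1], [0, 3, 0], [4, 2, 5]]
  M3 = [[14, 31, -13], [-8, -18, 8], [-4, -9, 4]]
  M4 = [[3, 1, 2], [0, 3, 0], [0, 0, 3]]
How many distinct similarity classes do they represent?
3 classes: {M1}, {M2, M4}, {M3}

Characteristic polynomials: χ_{M1} = (x + 1)^3, χ_{M2} = (x - 3)^3, χ_{M3} = x^3, χ_{M4} = (x - 3)^3.

{M1}: invariant factors (x + 1)^3.

{M2, M4}: invariant factors x - 3, (x - 3)^2.

{M3}: invariant factors x^3.

Matrices are similar if and only if their invariant-factor lists agree; the partition into similarity classes is {M1}, {M2, M4}, {M3}.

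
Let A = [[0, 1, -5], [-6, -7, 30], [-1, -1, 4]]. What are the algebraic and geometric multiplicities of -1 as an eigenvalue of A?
algebraic multiplicity 3, geometric multiplicity 2

The characteristic polynomial is (x + 1)^3, so the factor x + 1 appears with exponent 3: the algebraic multiplicity is 3.

rank(A + I) = 1, so the eigenspace has dimension 3 - 1 = 2: the geometric multiplicity is 2.

Since 2 < 3, A is not diagonalizable.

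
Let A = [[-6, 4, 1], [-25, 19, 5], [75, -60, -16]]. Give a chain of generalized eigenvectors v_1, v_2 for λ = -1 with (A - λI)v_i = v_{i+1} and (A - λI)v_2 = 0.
v_1 = [[0, 1, -3]]^T, v_2 = [[1, 5, -15]]^T

We seek v_1 ∈ ker((A + I)^2) \ ker(A + I), then set v_{i+1} = (A + I) v_i.

One such chain is v_1 = [[0, 1, -3]]^T, v_2 = [[1, 5, -15]]^T. Check: (A + I) v_2 = [[0, 0, 0]]^T = 0.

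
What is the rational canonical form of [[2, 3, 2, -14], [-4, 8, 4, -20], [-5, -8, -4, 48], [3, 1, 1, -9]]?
R = [[0, 0, 0, 0], [1, 0, 0, 0], [0, 1, 0, 10], [0, 0, 1, -3]]

The invariant factors of A (the non-unit diagonal entries of the Smith normal form of xI - A over ℚ[x]) are x^2(x - 2)(x + 5), each dividing the next. The characteristic polynomial is their product, x^2(x - 2)(x + 5).

The rational canonical form is the block-diagonal matrix of companion matrices C(f_i):
R = [[0, 0, 0, 0], [1, 0, 0, 0], [0, 1, 0, 10], [0, 0, 1, -3]].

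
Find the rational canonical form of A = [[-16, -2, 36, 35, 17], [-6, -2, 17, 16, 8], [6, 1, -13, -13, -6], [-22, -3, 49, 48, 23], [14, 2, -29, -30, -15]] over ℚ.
The invariant factors of A (the non-unit diagonal entries of the Smith normal form of xI - A over ℚ[x]) are x(x^2 - x - 3)^2, each dividing the next. The characteristic polynomial is their product, x(x^2 - x - 3)^2.

The rational canonical form is the block-diagonal matrix of companion matrices C(f_i):
R = [[0, 0, 0, 0, 0], [1, 0, 0, 0, -9], [0, 1, 0, 0, -6], [0, 0, 1, 0, 5], [0, 0, 0, 1, 2]].

Note the characteristic polynomial does not split into linear factors over ℚ, so A has no Jordan form over ℚ; the rational canonical form exists over any field.

R = [[0, 0, 0, 0, 0], [1, 0, 0, 0, -9], [0, 1, 0, 0, -6], [0, 0, 1, 0, 5], [0, 0, 0, 1, 2]]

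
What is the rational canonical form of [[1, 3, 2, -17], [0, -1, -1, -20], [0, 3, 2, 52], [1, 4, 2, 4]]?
R = [[0, 0, 0, -9], [1, 0, 0, -18], [0, 1, 0, -3], [0, 0, 1, 6]]

The invariant factors of A (the non-unit diagonal entries of the Smith normal form of xI - A over ℚ[x]) are (x^2 - 3x - 3)^2, each dividing the next. The characteristic polynomial is their product, (x^2 - 3x - 3)^2.

The rational canonical form is the block-diagonal matrix of companion matrices C(f_i):
R = [[0, 0, 0, -9], [1, 0, 0, -18], [0, 1, 0, -3], [0, 0, 1, 6]].

Note the characteristic polynomial does not split into linear factors over ℚ, so A has no Jordan form over ℚ; the rational canonical form exists over any field.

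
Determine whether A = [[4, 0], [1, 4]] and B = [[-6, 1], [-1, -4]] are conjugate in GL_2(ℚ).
No.

trace(A) = 8 but trace(B) = -10. The trace is a similarity invariant, so A and B are not similar.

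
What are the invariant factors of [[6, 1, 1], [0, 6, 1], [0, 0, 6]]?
(x - 6)^3

The Jordan structure of A has elementary divisors (x - 6)^3. Arranging the block sizes at each eigenvalue in decreasing order and taking row products gives the invariant factors.

Invariant factors (smallest first, each dividing the next): (x - 6)^3.

Check: the last factor (x - 6)^3 is the minimal polynomial, and the product (x - 6)^3 is the characteristic polynomial.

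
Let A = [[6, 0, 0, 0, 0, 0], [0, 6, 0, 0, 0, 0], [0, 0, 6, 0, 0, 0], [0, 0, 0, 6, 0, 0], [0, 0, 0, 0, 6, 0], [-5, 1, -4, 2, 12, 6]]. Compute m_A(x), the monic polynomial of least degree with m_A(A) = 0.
The characteristic polynomial factors as (x - 6)^6. The minimal polynomial is ∏(x - λ)^{k_λ} where k_λ is the size of the largest Jordan block at λ.

For λ = 6: rank(A - 6I) = 1, and the largest Jordan block has size 2 (the smallest k with rank((A - 6I)^k) = rank((A - 6I)^(k+1))).

So m_A(x) = (x - 6)^2.

m_A(x) = (x - 6)^2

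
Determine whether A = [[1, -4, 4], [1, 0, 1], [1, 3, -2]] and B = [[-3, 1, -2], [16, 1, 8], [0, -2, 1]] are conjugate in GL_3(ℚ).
Two matrices over a field are similar if and only if they have the same invariant factors.

Both A and B have characteristic polynomial (x - 1)^2(x + 3) and minimal polynomial (x - 1)^2(x + 3). Computing further, both have invariant factors (x - 1)^2(x + 3). Hence A and B are similar.

Yes.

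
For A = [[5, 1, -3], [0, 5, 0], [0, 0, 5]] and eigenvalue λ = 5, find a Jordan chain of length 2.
v_1 = [[0, 1, 0]]^T, v_2 = [[1, 0, 0]]^T

We seek v_1 ∈ ker((A - 5I)^2) \ ker(A - 5I), then set v_{i+1} = (A - 5I) v_i.

One such chain is v_1 = [[0, 1, 0]]^T, v_2 = [[1, 0, 0]]^T. Check: (A - 5I) v_2 = [[0, 0, 0]]^T = 0.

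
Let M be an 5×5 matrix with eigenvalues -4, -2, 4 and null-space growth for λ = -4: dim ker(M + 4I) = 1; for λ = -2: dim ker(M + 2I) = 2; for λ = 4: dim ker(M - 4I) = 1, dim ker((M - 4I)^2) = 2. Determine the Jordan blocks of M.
Jordan blocks: (-4, 1), (-2, 1), (-2, 1), (4, 2)

λ = -4: successive nullity increments [1] count blocks of size ≥ k; block sizes are [1].
λ = -2: successive nullity increments [2] count blocks of size ≥ k; block sizes are [1, 1].
λ = 4: successive nullity increments [1, 1] count blocks of size ≥ k; block sizes are [2].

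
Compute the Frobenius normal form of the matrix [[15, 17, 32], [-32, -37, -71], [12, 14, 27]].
R = [[0, 0, 1], [1, 0, -5], [0, 1, 5]]

The invariant factors of A (the non-unit diagonal entries of the Smith normal form of xI - A over ℚ[x]) are (x - 1)(x^2 - 4x + 1), each dividing the next. The characteristic polynomial is their product, (x - 1)(x^2 - 4x + 1).

The rational canonical form is the block-diagonal matrix of companion matrices C(f_i):
R = [[0, 0, 1], [1, 0, -5], [0, 1, 5]].

Note the characteristic polynomial does not split into linear factors over ℚ, so A has no Jordan form over ℚ; the rational canonical form exists over any field.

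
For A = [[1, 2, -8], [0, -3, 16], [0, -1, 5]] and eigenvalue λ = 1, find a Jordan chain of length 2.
We seek v_1 ∈ ker((A - I)^2) \ ker(A - I), then set v_{i+1} = (A - I) v_i.

One such chain is v_1 = [[0, 1, 0]]^T, v_2 = [[2, -4, -1]]^T. Check: (A - I) v_2 = [[0, 0, 0]]^T = 0.

v_1 = [[0, 1, 0]]^T, v_2 = [[2, -4, -1]]^T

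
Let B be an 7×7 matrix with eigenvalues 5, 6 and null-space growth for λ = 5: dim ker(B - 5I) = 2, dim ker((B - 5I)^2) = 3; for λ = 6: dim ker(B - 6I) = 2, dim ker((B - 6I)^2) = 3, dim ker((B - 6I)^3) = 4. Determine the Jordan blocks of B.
λ = 5: successive nullity increments [2, 1] count blocks of size ≥ k; block sizes are [2, 1].
λ = 6: successive nullity increments [2, 1, 1] count blocks of size ≥ k; block sizes are [3, 1].

Jordan blocks: (5, 2), (5, 1), (6, 3), (6, 1)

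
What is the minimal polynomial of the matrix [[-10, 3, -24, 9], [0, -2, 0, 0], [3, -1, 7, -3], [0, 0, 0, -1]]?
m_A(x) = (x + 1)(x + 2)^2

The characteristic polynomial factors as (x + 1)^2(x + 2)^2. The minimal polynomial is ∏(x - λ)^{k_λ} where k_λ is the size of the largest Jordan block at λ.

For λ = -2: rank(A + 2I) = 3, and the largest Jordan block has size 2 (the smallest k with rank((A + 2I)^k) = rank((A + 2I)^(k+1))).
For λ = -1: rank(A + I) = 2, and the largest Jordan block has size 1 (the smallest k with rank((A + I)^k) = rank((A + I)^(k+1))).

So m_A(x) = (x + 1)(x + 2)^2.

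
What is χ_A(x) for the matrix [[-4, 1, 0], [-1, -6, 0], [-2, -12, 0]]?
χ_A(x) = x(x + 5)^2

xI - A = [[x + 4, -1, 0], [1, x + 6, 0], [2, 12, x]].

Expanding det(xI - A) along the first row:
det(xI - A) = + (x + 4)·det([[x + 6, 0], [12, x]]) - (-1)·det([[1, 0], [2, x]]) + (0)·det([[1, x + 6], [2, 12]]).

Evaluating gives χ_A(x) = x^3 + 10x^2 + 25x = x(x + 5)^2.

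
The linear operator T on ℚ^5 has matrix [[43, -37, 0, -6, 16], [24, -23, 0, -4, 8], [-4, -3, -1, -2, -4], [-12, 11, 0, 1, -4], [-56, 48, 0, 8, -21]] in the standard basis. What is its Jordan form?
J = [[-1, 1, 0, 0, 0], [0, -1, 0, 0, 0], [0, 0, -1, 0, 0], [0, 0, 0, -1, 0], [0, 0, 0, 0, 3]]

The characteristic polynomial is det(xI - A) = (x - 3)(x + 1)^4, so the eigenvalues are -1 (algebraic multiplicity 4), 3 (algebraic multiplicity 1).

For λ = -1: rank(A + I) = 2, rank((A + I)^2) = 1. The eigenspace has dimension 5 - 2 = 3, so there are 3 Jordan blocks; the rank sequence gives block sizes [2, 1, 1].

For λ = 3: algebraic multiplicity 1 gives one 1×1 block.

Assembling the blocks gives the Jordan form J above.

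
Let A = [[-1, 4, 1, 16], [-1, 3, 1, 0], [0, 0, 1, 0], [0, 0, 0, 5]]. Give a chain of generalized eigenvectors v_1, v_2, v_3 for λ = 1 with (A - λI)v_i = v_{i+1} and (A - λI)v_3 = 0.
We seek v_1 ∈ ker((A - I)^3) \ ker((A - I)^2), then set v_{i+1} = (A - I) v_i.

One such chain is v_1 = [[0, 0, 1, 0]]^T, v_2 = [[1, 1, 0, 0]]^T, v_3 = [[2, 1, 0, 0]]^T. Check: (A - I) v_3 = [[0, 0, 0, 0]]^T = 0.

v_1 = [[0, 0, 1, 0]]^T, v_2 = [[1, 1, 0, 0]]^T, v_3 = [[2, 1, 0, 0]]^T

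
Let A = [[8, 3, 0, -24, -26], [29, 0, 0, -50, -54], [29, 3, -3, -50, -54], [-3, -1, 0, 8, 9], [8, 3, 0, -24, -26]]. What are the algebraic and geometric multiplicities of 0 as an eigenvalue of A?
algebraic multiplicity 2, geometric multiplicity 1

The characteristic polynomial is x^2(x + 3)(x + 5)^2, so the factor x appears with exponent 2: the algebraic multiplicity is 2.

rank(A) = 4, so the eigenspace has dimension 5 - 4 = 1: the geometric multiplicity is 1.

Since 1 < 2, A is not diagonalizable.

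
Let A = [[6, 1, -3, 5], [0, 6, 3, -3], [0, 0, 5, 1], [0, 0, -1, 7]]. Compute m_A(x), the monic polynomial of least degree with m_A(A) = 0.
m_A(x) = (x - 6)^3

The characteristic polynomial factors as (x - 6)^4. The minimal polynomial is ∏(x - λ)^{k_λ} where k_λ is the size of the largest Jordan block at λ.

For λ = 6: rank(A - 6I) = 2, and the largest Jordan block has size 3 (the smallest k with rank((A - 6I)^k) = rank((A - 6I)^(k+1))).

So m_A(x) = (x - 6)^3.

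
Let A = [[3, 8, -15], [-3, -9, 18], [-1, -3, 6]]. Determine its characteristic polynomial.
χ_A(x) = x^3

xI - A = [[x - 3, -8, 15], [3, x + 9, -18], [1, 3, x - 6]].

Expanding det(xI - A) along the first row:
det(xI - A) = + (x - 3)·det([[x + 9, -18], [3, x - 6]]) - (-8)·det([[3, -18], [1, x - 6]]) + (15)·det([[3, x + 9], [1, 3]]).

Evaluating gives χ_A(x) = x^3.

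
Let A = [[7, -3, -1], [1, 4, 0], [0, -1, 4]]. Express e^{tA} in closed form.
A has Jordan form J = [[5, 1, 0], [0, 5, 1], [0, 0, 5]] with A = PJP^{-1}, so e^{tA} = P e^{tJ} P^{-1}.

For a Jordan block J_k(λ), e^{tJ_k(λ)} = e^{λt} · (I + tN + t^2 N^2/2! + ... + t^{k-1} N^{k-1}/(k-1)!) where N is the nilpotent superdiagonal part.

Assembling the blocks and conjugating back gives the entries of e^{tA} as shown above.

e^{tA} = [[(t^2 + 4*t + 2)*e^{5*t}/2, t*(-t - 3)*e^{5*t}, t*(-t - 2)*e^{5*t}/2], [t*(t + 2)*e^{5*t}/2, (-t^2 - t + 1)*e^{5*t}, -t^2*e^{5*t}/2], [-t^2*e^{5*t}/2, t*(t - 1)*e^{5*t}, (t^2/2 - t + 1)*e^{5*t}]]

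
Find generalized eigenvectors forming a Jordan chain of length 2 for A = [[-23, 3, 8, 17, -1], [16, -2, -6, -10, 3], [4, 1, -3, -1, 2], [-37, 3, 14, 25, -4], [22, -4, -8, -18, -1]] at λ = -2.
We seek v_1 ∈ ker((A + 2I)^2) \ ker(A + 2I), then set v_{i+1} = (A + 2I) v_i.

One such chain is v_1 = [[0, 1, 0, 0, 0]]^T, v_2 = [[3, 0, 1, 3, -4]]^T. Check: (A + 2I) v_2 = [[0, 0, 0, 0, 0]]^T = 0.

v_1 = [[0, 1, 0, 0, 0]]^T, v_2 = [[3, 0, 1, 3, -4]]^T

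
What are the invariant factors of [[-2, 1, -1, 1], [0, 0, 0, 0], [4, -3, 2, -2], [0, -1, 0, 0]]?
The Jordan structure of A has elementary divisors x^2, x^2. Arranging the block sizes at each eigenvalue in decreasing order and taking row products gives the invariant factors.

Invariant factors (smallest first, each dividing the next): x^2, x^2.

Check: the last factor x^2 is the minimal polynomial, and the product x^4 is the characteristic polynomial.

x^2, x^2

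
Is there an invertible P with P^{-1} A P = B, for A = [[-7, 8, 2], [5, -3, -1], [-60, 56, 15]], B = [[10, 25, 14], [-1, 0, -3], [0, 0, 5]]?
trace(A) = 5 but trace(B) = 15. The trace is a similarity invariant, so A and B are not similar.

No.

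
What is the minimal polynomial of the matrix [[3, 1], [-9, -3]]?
The characteristic polynomial factors as x^2. The minimal polynomial is ∏(x - λ)^{k_λ} where k_λ is the size of the largest Jordan block at λ.

For λ = 0: rank(A) = 1, and the largest Jordan block has size 2 (the smallest k with rank(A^k) = rank(A^(k+1))).

So m_A(x) = x^2.

m_A(x) = x^2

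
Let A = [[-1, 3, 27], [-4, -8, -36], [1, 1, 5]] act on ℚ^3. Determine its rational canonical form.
The invariant factors of A (the non-unit diagonal entries of the Smith normal form of xI - A over ℚ[x]) are x + 4, (x - 4)(x + 4), each dividing the next. The characteristic polynomial is their product, (x - 4)(x + 4)^2.

The rational canonical form is the block-diagonal matrix of companion matrices C(f_i):
R = [[-4, 0, 0], [0, 0, 16], [0, 1, 0]].

R = [[-4, 0, 0], [0, 0, 16], [0, 1, 0]]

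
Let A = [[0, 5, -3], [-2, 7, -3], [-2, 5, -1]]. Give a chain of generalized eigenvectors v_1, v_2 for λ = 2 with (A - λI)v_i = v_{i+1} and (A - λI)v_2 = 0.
v_1 = [[0, -1, -2]]^T, v_2 = [[1, 1, 1]]^T

We seek v_1 ∈ ker((A - 2I)^2) \ ker(A - 2I), then set v_{i+1} = (A - 2I) v_i.

One such chain is v_1 = [[0, -1, -2]]^T, v_2 = [[1, 1, 1]]^T. Check: (A - 2I) v_2 = [[0, 0, 0]]^T = 0.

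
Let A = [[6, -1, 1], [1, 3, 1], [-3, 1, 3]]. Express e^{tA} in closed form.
e^{tA} = [[(2*t + 1)*e^{4*t}, -t*e^{4*t}, t*e^{4*t}], [t*(1 - t)*e^{4*t}, (t^2/2 - t + 1)*e^{4*t}, t*(2 - t)*e^{4*t}/2], [t*(-t - 3)*e^{4*t}, t*(t + 2)*e^{4*t}/2, (-t^2/2 - t + 1)*e^{4*t}]]

A has Jordan form J = [[4, 1, 0], [0, 4, 1], [0, 0, 4]] with A = PJP^{-1}, so e^{tA} = P e^{tJ} P^{-1}.

For a Jordan block J_k(λ), e^{tJ_k(λ)} = e^{λt} · (I + tN + t^2 N^2/2! + ... + t^{k-1} N^{k-1}/(k-1)!) where N is the nilpotent superdiagonal part.

Assembling the blocks and conjugating back gives the entries of e^{tA} as shown above.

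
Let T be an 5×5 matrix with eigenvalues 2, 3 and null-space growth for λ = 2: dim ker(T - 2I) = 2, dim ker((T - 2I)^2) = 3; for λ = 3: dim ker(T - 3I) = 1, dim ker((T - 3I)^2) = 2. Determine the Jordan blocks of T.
Jordan blocks: (2, 2), (2, 1), (3, 2)

λ = 2: successive nullity increments [2, 1] count blocks of size ≥ k; block sizes are [2, 1].
λ = 3: successive nullity increments [1, 1] count blocks of size ≥ k; block sizes are [2].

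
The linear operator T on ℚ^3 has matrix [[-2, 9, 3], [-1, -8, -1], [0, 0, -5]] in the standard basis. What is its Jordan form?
The characteristic polynomial is det(xI - A) = (x + 5)^3, so the eigenvalues are -5 (algebraic multiplicity 3).

For λ = -5: rank(A + 5I) = 1, rank((A + 5I)^2) = 0. The eigenspace has dimension 3 - 1 = 2, so there are 2 Jordan blocks; the rank sequence gives block sizes [2, 1].

Assembling the blocks gives the Jordan form J above.

J = [[-5, 1, 0], [0, -5, 0], [0, 0, -5]]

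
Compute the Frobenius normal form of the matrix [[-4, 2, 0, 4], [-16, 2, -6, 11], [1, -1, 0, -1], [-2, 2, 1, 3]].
The invariant factors of A (the non-unit diagonal entries of the Smith normal form of xI - A over ℚ[x]) are (x - 1)(x^3 - x - 2), each dividing the next. The characteristic polynomial is their product, (x - 1)(x^3 - x - 2).

The rational canonical form is the block-diagonal matrix of companion matrices C(f_i):
R = [[0, 0, 0, -2], [1, 0, 0, 1], [0, 1, 0, 1], [0, 0, 1, 1]].

Note the characteristic polynomial does not split into linear factors over ℚ, so A has no Jordan form over ℚ; the rational canonical form exists over any field.

R = [[0, 0, 0, -2], [1, 0, 0, 1], [0, 1, 0, 1], [0, 0, 1, 1]]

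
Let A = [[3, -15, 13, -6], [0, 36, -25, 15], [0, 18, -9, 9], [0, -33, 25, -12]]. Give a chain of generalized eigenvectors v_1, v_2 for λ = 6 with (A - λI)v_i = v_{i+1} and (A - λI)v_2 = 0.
We seek v_1 ∈ ker((A - 6I)^2) \ ker(A - 6I), then set v_{i+1} = (A - 6I) v_i.

One such chain is v_1 = [[-1, 2, 1, -2]]^T, v_2 = [[-2, 5, 3, -5]]^T. Check: (A - 6I) v_2 = [[0, 0, 0, 0]]^T = 0.

v_1 = [[-1, 2, 1, -2]]^T, v_2 = [[-2, 5, 3, -5]]^T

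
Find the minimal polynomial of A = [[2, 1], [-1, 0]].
The characteristic polynomial factors as (x - 1)^2. The minimal polynomial is ∏(x - λ)^{k_λ} where k_λ is the size of the largest Jordan block at λ.

For λ = 1: rank(A - I) = 1, and the largest Jordan block has size 2 (the smallest k with rank((A - I)^k) = rank((A - I)^(k+1))).

So m_A(x) = (x - 1)^2.

m_A(x) = (x - 1)^2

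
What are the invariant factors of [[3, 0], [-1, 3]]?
(x - 3)^2

The Jordan structure of A has elementary divisors (x - 3)^2. Arranging the block sizes at each eigenvalue in decreasing order and taking row products gives the invariant factors.

Invariant factors (smallest first, each dividing the next): (x - 3)^2.

Check: the last factor (x - 3)^2 is the minimal polynomial, and the product (x - 3)^2 is the characteristic polynomial.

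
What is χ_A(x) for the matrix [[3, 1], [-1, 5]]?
χ_A(x) = (x - 4)^2

xI - A = [[x - 3, -1], [1, x - 5]].

Expanding det(xI - A) along the first row:
det(xI - A) = + (x - 3)·det([[x - 5]]) - (-1)·det([[1]]).

Evaluating gives χ_A(x) = x^2 - 8x + 16 = (x - 4)^2.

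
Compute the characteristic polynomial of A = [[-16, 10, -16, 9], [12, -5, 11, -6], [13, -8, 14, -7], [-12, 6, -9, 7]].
xI - A = [[x + 16, -10, 16, -9], [-12, x + 5, -11, 6], [-13, 8, x - 14, 7], [12, -6, 9, x - 7]].

Expanding det(xI - A) along the first row:
det(xI - A) = + (x + 16)·det([[x + 5, -11, 6], [8, x - 14, 7], [-6, 9, x - 7]]) - (-10)·det([[-12, -11, 6], [-13, x - 14, 7], [12, 9, x - 7]]) + (16)·det([[-12, x + 5, 6], [-13, 8, 7], [12, -6, x - 7]]) - (-9)·det([[-12, x + 5, -11], [-13, 8, x - 14], [12, -6, 9]]).

Evaluating gives χ_A(x) = x^4 - 6x^2 + 8x - 3 = (x - 1)^3(x + 3).

χ_A(x) = (x - 1)^3(x + 3)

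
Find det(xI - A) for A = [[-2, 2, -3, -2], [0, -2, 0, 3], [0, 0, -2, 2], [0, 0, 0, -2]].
xI - A = [[x + 2, -2, 3, 2], [0, x + 2, 0, -3], [0, 0, x + 2, -2], [0, 0, 0, x + 2]].

Expanding det(xI - A) along the first row:
det(xI - A) = + (x + 2)·det([[x + 2, 0, -3], [0, x + 2, -2], [0, 0, x + 2]]) - (-2)·det([[0, 0, -3], [0, x + 2, -2], [0, 0, x + 2]]) + (3)·det([[0, x + 2, -3], [0, 0, -2], [0, 0, x + 2]]) - (2)·det([[0, x + 2, 0], [0, 0, x + 2], [0, 0, 0]]).

Evaluating gives χ_A(x) = x^4 + 8x^3 + 24x^2 + 32x + 16 = (x + 2)^4.

χ_A(x) = (x + 2)^4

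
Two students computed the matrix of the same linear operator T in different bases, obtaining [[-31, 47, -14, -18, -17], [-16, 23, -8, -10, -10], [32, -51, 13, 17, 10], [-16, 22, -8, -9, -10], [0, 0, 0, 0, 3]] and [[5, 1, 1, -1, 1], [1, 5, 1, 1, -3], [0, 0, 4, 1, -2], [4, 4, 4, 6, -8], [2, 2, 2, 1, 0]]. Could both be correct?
No.

trace(A) = -1 but trace(B) = 20. The trace is a similarity invariant, so A and B are not similar.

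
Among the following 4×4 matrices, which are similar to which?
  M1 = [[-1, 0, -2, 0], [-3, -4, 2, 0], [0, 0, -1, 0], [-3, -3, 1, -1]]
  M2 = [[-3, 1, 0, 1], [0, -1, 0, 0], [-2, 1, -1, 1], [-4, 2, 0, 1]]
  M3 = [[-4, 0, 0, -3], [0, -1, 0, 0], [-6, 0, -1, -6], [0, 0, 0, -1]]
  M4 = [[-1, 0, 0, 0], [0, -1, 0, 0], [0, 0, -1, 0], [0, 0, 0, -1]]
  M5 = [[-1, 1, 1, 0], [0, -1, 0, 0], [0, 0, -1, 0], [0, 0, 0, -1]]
4 classes: {M1}, {M2, M5}, {M3}, {M4}

Characteristic polynomials: χ_{M1} = (x + 1)^3(x + 4), χ_{M2} = (x + 1)^4, χ_{M3} = (x + 1)^3(x + 4), χ_{M4} = (x + 1)^4, χ_{M5} = (x + 1)^4.

{M1}: invariant factors x + 1, (x + 1)^2(x + 4).

{M2, M5}: invariant factors x + 1, x + 1, (x + 1)^2.

{M3}: invariant factors x + 1, x + 1, (x + 1)(x + 4).

{M4}: invariant factors x + 1, x + 1, x + 1, x + 1.

Matrices are similar if and only if their invariant-factor lists agree; the partition into similarity classes is {M1}, {M2, M5}, {M3}, {M4}.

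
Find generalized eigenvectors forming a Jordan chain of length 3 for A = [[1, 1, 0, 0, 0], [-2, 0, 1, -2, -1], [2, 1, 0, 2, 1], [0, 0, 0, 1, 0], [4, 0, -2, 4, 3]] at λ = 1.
v_1 = [[0, 0, 1, 0, 0]]^T, v_2 = [[0, 1, -1, 0, -2]]^T, v_3 = [[1, 0, 0, 0, -2]]^T

We seek v_1 ∈ ker((A - I)^3) \ ker((A - I)^2), then set v_{i+1} = (A - I) v_i.

One such chain is v_1 = [[0, 0, 1, 0, 0]]^T, v_2 = [[0, 1, -1, 0, -2]]^T, v_3 = [[1, 0, 0, 0, -2]]^T. Check: (A - I) v_3 = [[0, 0, 0, 0, 0]]^T = 0.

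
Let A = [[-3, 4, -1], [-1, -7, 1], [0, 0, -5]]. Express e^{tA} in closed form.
e^{tA} = [[(2*t + 1)*e^{-5*t}, 4*t*e^{-5*t}, t*(t - 1)*e^{-5*t}], [-t*e^{-5*t}, (1 - 2*t)*e^{-5*t}, t*(2 - t)*e^{-5*t}/2], [0, 0, e^{-5*t}]]

A has Jordan form J = [[-5, 1, 0], [0, -5, 1], [0, 0, -5]] with A = PJP^{-1}, so e^{tA} = P e^{tJ} P^{-1}.

For a Jordan block J_k(λ), e^{tJ_k(λ)} = e^{λt} · (I + tN + t^2 N^2/2! + ... + t^{k-1} N^{k-1}/(k-1)!) where N is the nilpotent superdiagonal part.

Assembling the blocks and conjugating back gives the entries of e^{tA} as shown above.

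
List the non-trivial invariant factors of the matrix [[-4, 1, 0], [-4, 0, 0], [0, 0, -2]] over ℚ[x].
The Jordan structure of A has elementary divisors (x + 2)^2, (x + 2). Arranging the block sizes at each eigenvalue in decreasing order and taking row products gives the invariant factors.

Invariant factors (smallest first, each dividing the next): x + 2, (x + 2)^2.

Check: the last factor (x + 2)^2 is the minimal polynomial, and the product (x + 2)^3 is the characteristic polynomial.

x + 2, (x + 2)^2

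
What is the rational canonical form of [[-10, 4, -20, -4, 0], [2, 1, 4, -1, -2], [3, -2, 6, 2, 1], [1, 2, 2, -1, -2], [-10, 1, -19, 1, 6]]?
The invariant factors of A (the non-unit diagonal entries of the Smith normal form of xI - A over ℚ[x]) are (x - 1)^2(x^3 - x - 2), each dividing the next. The characteristic polynomial is their product, (x - 1)^2(x^3 - x - 2).

The rational canonical form is the block-diagonal matrix of companion matrices C(f_i):
R = [[0, 0, 0, 0, 2], [1, 0, 0, 0, -3], [0, 1, 0, 0, 0], [0, 0, 1, 0, 0], [0, 0, 0, 1, 2]].

Note the characteristic polynomial does not split into linear factors over ℚ, so A has no Jordan form over ℚ; the rational canonical form exists over any field.

R = [[0, 0, 0, 0, 2], [1, 0, 0, 0, -3], [0, 1, 0, 0, 0], [0, 0, 1, 0, 0], [0, 0, 0, 1, 2]]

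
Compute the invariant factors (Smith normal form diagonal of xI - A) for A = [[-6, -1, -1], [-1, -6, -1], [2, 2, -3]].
The Jordan structure of A has elementary divisors (x + 5)^2, (x + 5). Arranging the block sizes at each eigenvalue in decreasing order and taking row products gives the invariant factors.

Invariant factors (smallest first, each dividing the next): x + 5, (x + 5)^2.

Check: the last factor (x + 5)^2 is the minimal polynomial, and the product (x + 5)^3 is the characteristic polynomial.

x + 5, (x + 5)^2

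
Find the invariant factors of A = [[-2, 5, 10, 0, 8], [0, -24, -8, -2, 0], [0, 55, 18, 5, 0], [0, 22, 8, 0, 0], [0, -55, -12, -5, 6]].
The Jordan structure of A has elementary divisors (x + 2)^2, (x + 2)^2, (x - 6). Arranging the block sizes at each eigenvalue in decreasing order and taking row products gives the invariant factors.

Invariant factors (smallest first, each dividing the next): (x + 2)^2, (x - 6)(x + 2)^2.

Check: the last factor (x - 6)(x + 2)^2 is the minimal polynomial, and the product (x - 6)(x + 2)^4 is the characteristic polynomial.

(x + 2)^2, (x - 6)(x + 2)^2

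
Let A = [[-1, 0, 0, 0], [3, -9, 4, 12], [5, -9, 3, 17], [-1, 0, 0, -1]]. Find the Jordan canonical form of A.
J = [[-3, 1, 0, 0], [0, -3, 0, 0], [0, 0, -1, 1], [0, 0, 0, -1]]

The characteristic polynomial is det(xI - A) = (x + 1)^2(x + 3)^2, so the eigenvalues are -3 (algebraic multiplicity 2), -1 (algebraic multiplicity 2).

For λ = -3: rank(A + 3I) = 3, rank((A + 3I)^2) = 2. The eigenspace has dimension 4 - 3 = 1, so there is 1 Jordan block; the rank sequence gives block sizes [2].

For λ = -1: rank(A + I) = 3, rank((A + I)^2) = 2. The eigenspace has dimension 4 - 3 = 1, so there is 1 Jordan block; the rank sequence gives block sizes [2].

Assembling the blocks gives the Jordan form J above.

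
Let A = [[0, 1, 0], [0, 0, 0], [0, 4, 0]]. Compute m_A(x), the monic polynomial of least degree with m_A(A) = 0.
m_A(x) = x^2

The characteristic polynomial factors as x^3. The minimal polynomial is ∏(x - λ)^{k_λ} where k_λ is the size of the largest Jordan block at λ.

For λ = 0: rank(A) = 1, and the largest Jordan block has size 2 (the smallest k with rank(A^k) = rank(A^(k+1))).

So m_A(x) = x^2.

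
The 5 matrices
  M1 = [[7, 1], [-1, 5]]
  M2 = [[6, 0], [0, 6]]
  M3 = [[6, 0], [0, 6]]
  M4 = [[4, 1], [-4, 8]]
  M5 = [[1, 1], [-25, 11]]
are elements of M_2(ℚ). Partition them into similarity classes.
2 classes: {M1, M4, M5}, {M2, M3}

Characteristic polynomials: χ_{M1} = (x - 6)^2, χ_{M2} = (x - 6)^2, χ_{M3} = (x - 6)^2, χ_{M4} = (x - 6)^2, χ_{M5} = (x - 6)^2.

{M1, M4, M5}: invariant factors (x - 6)^2.

{M2, M3}: invariant factors x - 6, x - 6.

Matrices are similar if and only if their invariant-factor lists agree; the partition into similarity classes is {M1, M4, M5}, {M2, M3}.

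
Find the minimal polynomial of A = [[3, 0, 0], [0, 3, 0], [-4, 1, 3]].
The characteristic polynomial factors as (x - 3)^3. The minimal polynomial is ∏(x - λ)^{k_λ} where k_λ is the size of the largest Jordan block at λ.

For λ = 3: rank(A - 3I) = 1, and the largest Jordan block has size 2 (the smallest k with rank((A - 3I)^k) = rank((A - 3I)^(k+1))).

So m_A(x) = (x - 3)^2.

m_A(x) = (x - 3)^2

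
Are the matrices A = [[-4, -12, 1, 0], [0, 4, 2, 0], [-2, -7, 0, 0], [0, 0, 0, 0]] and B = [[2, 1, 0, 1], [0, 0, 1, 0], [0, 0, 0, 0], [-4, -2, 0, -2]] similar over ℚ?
Two matrices over a field are similar if and only if they have the same invariant factors.

Both A and B have characteristic polynomial x^4 and minimal polynomial x^3. Computing further, both have invariant factors x, x^3. Hence A and B are similar.

Yes.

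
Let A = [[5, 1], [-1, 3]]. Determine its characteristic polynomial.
xI - A = [[x - 5, -1], [1, x - 3]].

Expanding det(xI - A) along the first row:
det(xI - A) = + (x - 5)·det([[x - 3]]) - (-1)·det([[1]]).

Evaluating gives χ_A(x) = x^2 - 8x + 16 = (x - 4)^2.

χ_A(x) = (x - 4)^2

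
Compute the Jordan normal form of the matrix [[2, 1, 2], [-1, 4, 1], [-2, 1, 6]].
J = [[4, 1, 0], [0, 4, 1], [0, 0, 4]]

The characteristic polynomial is det(xI - A) = (x - 4)^3, so the eigenvalues are 4 (algebraic multiplicity 3).

For λ = 4: rank(A - 4I) = 2, rank((A - 4I)^2) = 1, rank((A - 4I)^3) = 0. The eigenspace has dimension 3 - 2 = 1, so there is 1 Jordan block; the rank sequence gives block sizes [3].

Assembling the blocks gives the Jordan form J above.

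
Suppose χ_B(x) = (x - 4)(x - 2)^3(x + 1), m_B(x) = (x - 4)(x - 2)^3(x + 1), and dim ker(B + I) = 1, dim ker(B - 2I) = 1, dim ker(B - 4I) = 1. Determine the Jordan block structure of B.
Jordan blocks: (-1, 1), (2, 3), (4, 1)

λ = -1: algebraic multiplicity 1 (exponent in χ_B), largest block size 1 (exponent in m_B), 1 block (geometric multiplicity). This forces block sizes [1].
λ = 2: algebraic multiplicity 3 (exponent in χ_B), largest block size 3 (exponent in m_B), 1 block (geometric multiplicity). This forces block sizes [3].
λ = 4: algebraic multiplicity 1 (exponent in χ_B), largest block size 1 (exponent in m_B), 1 block (geometric multiplicity). This forces block sizes [1].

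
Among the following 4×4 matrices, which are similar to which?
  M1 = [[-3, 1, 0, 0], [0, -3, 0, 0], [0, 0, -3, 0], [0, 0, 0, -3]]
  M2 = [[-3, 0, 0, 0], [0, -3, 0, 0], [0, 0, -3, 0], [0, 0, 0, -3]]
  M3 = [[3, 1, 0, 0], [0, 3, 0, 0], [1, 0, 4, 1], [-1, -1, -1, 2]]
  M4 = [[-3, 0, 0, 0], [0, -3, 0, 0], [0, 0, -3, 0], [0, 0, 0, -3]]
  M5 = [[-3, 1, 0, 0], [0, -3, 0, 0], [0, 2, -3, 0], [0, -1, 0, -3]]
3 classes: {M1, M5}, {M2, M4}, {M3}

Characteristic polynomials: χ_{M1} = (x + 3)^4, χ_{M2} = (x + 3)^4, χ_{M3} = (x - 3)^4, χ_{M4} = (x + 3)^4, χ_{M5} = (x + 3)^4.

{M1, M5}: invariant factors x + 3, x + 3, (x + 3)^2.

{M2, M4}: invariant factors x + 3, x + 3, x + 3, x + 3.

{M3}: invariant factors (x - 3)^2, (x - 3)^2.

Matrices are similar if and only if their invariant-factor lists agree; the partition into similarity classes is {M1, M5}, {M2, M4}, {M3}.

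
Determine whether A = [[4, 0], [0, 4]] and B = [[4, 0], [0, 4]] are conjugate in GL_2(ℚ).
Yes.

Two matrices over a field are similar if and only if they have the same invariant factors.

Both A and B have characteristic polynomial (x - 4)^2 and minimal polynomial x - 4. Computing further, both have invariant factors x - 4, x - 4. Hence A and B are similar.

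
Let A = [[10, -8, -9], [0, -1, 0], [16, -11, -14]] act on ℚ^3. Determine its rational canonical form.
R = [[0, 0, -4], [1, 0, -8], [0, 1, -5]]

The invariant factors of A (the non-unit diagonal entries of the Smith normal form of xI - A over ℚ[x]) are (x + 1)(x + 2)^2, each dividing the next. The characteristic polynomial is their product, (x + 1)(x + 2)^2.

The rational canonical form is the block-diagonal matrix of companion matrices C(f_i):
R = [[0, 0, -4], [1, 0, -8], [0, 1, -5]].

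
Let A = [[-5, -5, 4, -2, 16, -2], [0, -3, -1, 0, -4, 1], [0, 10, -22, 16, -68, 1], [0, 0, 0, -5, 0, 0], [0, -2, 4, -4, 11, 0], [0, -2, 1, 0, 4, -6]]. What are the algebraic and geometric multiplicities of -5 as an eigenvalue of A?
algebraic multiplicity 6, geometric multiplicity 4

The characteristic polynomial is (x + 5)^6, so the factor x + 5 appears with exponent 6: the algebraic multiplicity is 6.

rank(A + 5I) = 2, so the eigenspace has dimension 6 - 2 = 4: the geometric multiplicity is 4.

Since 4 < 6, A is not diagonalizable.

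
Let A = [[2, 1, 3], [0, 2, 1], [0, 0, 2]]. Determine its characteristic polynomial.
χ_A(x) = (x - 2)^3

xI - A = [[x - 2, -1, -3], [0, x - 2, -1], [0, 0, x - 2]].

Expanding det(xI - A) along the first row:
det(xI - A) = + (x - 2)·det([[x - 2, -1], [0, x - 2]]) - (-1)·det([[0, -1], [0, x - 2]]) + (-3)·det([[0, x - 2], [0, 0]]).

Evaluating gives χ_A(x) = x^3 - 6x^2 + 12x - 8 = (x - 2)^3.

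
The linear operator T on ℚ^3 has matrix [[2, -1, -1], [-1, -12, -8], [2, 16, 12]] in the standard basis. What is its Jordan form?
The characteristic polynomial is det(xI - A) = (x - 3)^2(x + 4), so the eigenvalues are -4 (algebraic multiplicity 1), 3 (algebraic multiplicity 2).

For λ = -4: algebraic multiplicity 1 gives one 1×1 block.

For λ = 3: rank(A - 3I) = 2, rank((A - 3I)^2) = 1. The eigenspace has dimension 3 - 2 = 1, so there is 1 Jordan block; the rank sequence gives block sizes [2].

Assembling the blocks gives the Jordan form J above.

J = [[-4, 0, 0], [0, 3, 1], [0, 0, 3]]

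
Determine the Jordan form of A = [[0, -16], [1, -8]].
J = [[-4, 1], [0, -4]]

The characteristic polynomial is det(xI - A) = (x + 4)^2, so the eigenvalues are -4 (algebraic multiplicity 2).

For λ = -4: rank(A + 4I) = 1, rank((A + 4I)^2) = 0. The eigenspace has dimension 2 - 1 = 1, so there is 1 Jordan block; the rank sequence gives block sizes [2].

Assembling the blocks gives the Jordan form J above.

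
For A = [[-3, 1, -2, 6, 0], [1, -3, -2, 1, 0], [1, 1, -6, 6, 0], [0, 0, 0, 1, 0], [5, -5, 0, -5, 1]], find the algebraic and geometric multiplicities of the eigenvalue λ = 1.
algebraic multiplicity 2, geometric multiplicity 2

The characteristic polynomial is (x - 1)^2(x + 4)^3, so the factor x - 1 appears with exponent 2: the algebraic multiplicity is 2.

rank(A - I) = 3, so the eigenspace has dimension 5 - 3 = 2: the geometric multiplicity is 2.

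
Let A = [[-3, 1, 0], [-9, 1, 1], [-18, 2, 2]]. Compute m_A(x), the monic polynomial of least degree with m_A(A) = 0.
m_A(x) = x^3

The characteristic polynomial factors as x^3. The minimal polynomial is ∏(x - λ)^{k_λ} where k_λ is the size of the largest Jordan block at λ.

For λ = 0: rank(A) = 2, and the largest Jordan block has size 3 (the smallest k with rank(A^k) = rank(A^(k+1))).

So m_A(x) = x^3.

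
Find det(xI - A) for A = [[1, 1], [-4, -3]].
χ_A(x) = (x + 1)^2

xI - A = [[x - 1, -1], [4, x + 3]].

Expanding det(xI - A) along the first row:
det(xI - A) = + (x - 1)·det([[x + 3]]) - (-1)·det([[4]]).

Evaluating gives χ_A(x) = x^2 + 2x + 1 = (x + 1)^2.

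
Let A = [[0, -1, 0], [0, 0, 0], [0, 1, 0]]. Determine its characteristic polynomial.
χ_A(x) = x^3

xI - A = [[x, 1, 0], [0, x, 0], [0, -1, x]].

Expanding det(xI - A) along the first row:
det(xI - A) = + (x)·det([[x, 0], [-1, x]]) - (1)·det([[0, 0], [0, x]]) + (0)·det([[0, x], [0, -1]]).

Evaluating gives χ_A(x) = x^3.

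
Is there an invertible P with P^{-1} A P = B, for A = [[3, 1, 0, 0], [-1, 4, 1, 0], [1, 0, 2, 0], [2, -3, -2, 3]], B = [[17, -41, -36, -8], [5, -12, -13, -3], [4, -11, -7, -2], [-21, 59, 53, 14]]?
Yes.

Two matrices over a field are similar if and only if they have the same invariant factors.

Both A and B have characteristic polynomial (x - 3)^4 and minimal polynomial (x - 3)^3. Computing further, both have invariant factors x - 3, (x - 3)^3. Hence A and B are similar.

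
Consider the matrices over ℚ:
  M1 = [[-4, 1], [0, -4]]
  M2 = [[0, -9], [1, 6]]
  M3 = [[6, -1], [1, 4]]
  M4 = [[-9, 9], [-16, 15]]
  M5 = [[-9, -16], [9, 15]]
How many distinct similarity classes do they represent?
Characteristic polynomials: χ_{M1} = (x + 4)^2, χ_{M2} = (x - 3)^2, χ_{M3} = (x - 5)^2, χ_{M4} = (x - 3)^2, χ_{M5} = (x - 3)^2.

{M1}: invariant factors (x + 4)^2.

{M2, M4, M5}: invariant factors (x - 3)^2.

{M3}: invariant factors (x - 5)^2.

Matrices are similar if and only if their invariant-factor lists agree; the partition into similarity classes is {M1}, {M2, M4, M5}, {M3}.

3 classes: {M1}, {M2, M4, M5}, {M3}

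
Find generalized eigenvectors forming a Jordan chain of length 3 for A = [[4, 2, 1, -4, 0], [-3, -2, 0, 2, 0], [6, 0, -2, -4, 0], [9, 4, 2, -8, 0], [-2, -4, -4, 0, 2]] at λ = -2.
v_1 = [[0, 1, -1, 0, 0]]^T, v_2 = [[1, 0, 0, 2, 0]]^T, v_3 = [[-2, 1, -2, -3, -2]]^T

We seek v_1 ∈ ker((A + 2I)^3) \ ker((A + 2I)^2), then set v_{i+1} = (A + 2I) v_i.

One such chain is v_1 = [[0, 1, -1, 0, 0]]^T, v_2 = [[1, 0, 0, 2, 0]]^T, v_3 = [[-2, 1, -2, -3, -2]]^T. Check: (A + 2I) v_3 = [[0, 0, 0, 0, 0]]^T = 0.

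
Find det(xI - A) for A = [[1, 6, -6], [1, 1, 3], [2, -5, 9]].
xI - A = [[x - 1, -6, 6], [-1, x - 1, -3], [-2, 5, x - 9]].

Expanding det(xI - A) along the first row:
det(xI - A) = + (x - 1)·det([[x - 1, -3], [5, x - 9]]) - (-6)·det([[-1, -3], [-2, x - 9]]) + (6)·det([[-1, x - 1], [-2, 5]]).

Evaluating gives χ_A(x) = x^3 - 11x^2 + 40x - 48 = (x - 4)^2(x - 3).

χ_A(x) = (x - 4)^2(x - 3)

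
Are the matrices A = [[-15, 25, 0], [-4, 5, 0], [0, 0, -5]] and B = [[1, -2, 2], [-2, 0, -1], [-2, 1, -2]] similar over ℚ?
trace(A) = -15 but trace(B) = -1. The trace is a similarity invariant, so A and B are not similar.

No.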